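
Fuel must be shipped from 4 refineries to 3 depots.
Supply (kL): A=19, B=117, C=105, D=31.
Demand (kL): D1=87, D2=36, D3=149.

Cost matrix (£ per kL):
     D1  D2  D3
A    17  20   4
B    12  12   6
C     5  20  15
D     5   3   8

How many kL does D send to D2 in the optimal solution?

Optimal shipments:
  A–D3: 19 × £4 = £76
  B–D3: 117 × £6 = £702
  C–D1: 87 × £5 = £435
  C–D2: 5 × £20 = £100
  C–D3: 13 × £15 = £195
  D–D2: 31 × £3 = £93
Total cost = £1601.
So D→D2 carries 31 kL.

31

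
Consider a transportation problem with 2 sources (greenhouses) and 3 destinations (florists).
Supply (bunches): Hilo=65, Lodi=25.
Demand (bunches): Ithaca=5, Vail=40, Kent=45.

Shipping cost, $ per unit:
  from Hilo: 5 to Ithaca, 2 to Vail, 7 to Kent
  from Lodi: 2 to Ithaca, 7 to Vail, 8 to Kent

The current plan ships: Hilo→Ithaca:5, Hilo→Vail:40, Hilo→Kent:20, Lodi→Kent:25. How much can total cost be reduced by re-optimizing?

Current plan cost = 5·5 + 40·2 + 20·7 + 25·8 = $445.
Optimal plan:
  Hilo->Vail: 40 bunches
  Hilo->Kent: 25 bunches
  Lodi->Ithaca: 5 bunches
  Lodi->Kent: 20 bunches
Optimal cost = $425.
Saving = 445 − 425 = $20.

20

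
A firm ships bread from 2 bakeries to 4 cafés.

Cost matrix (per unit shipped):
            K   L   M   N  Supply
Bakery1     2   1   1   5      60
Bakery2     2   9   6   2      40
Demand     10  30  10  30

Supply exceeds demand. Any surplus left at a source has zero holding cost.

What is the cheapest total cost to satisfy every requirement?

120

An optimal shipping plan:
  Bakery1 to K: 10 trays
  Bakery1 to L: 30 trays
  Bakery1 to M: 10 trays
  Bakery2 to N: 30 trays
Total cost = 120.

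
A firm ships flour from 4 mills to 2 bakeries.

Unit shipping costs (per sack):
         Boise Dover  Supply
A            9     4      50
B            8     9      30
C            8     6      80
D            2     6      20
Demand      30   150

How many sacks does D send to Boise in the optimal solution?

20

Solving gives:
  A->Dover: 50 × 4 = 200
  B->Boise: 10 × 8 = 80
  B->Dover: 20 × 9 = 180
  C->Dover: 80 × 6 = 480
  D->Boise: 20 × 2 = 40
Total cost = 980.
So D→Boise carries 20 sacks.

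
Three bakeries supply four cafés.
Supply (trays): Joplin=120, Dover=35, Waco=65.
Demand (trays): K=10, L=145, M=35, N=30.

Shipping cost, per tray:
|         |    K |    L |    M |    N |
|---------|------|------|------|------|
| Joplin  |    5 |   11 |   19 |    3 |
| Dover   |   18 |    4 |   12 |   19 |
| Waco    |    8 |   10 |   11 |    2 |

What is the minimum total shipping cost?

One minimum-cost allocation:
  Joplin–K: 10 × 5 = 50
  Joplin–L: 110 × 11 = 1210
  Dover–L: 35 × 4 = 140
  Waco–M: 35 × 11 = 385
  Waco–N: 30 × 2 = 60
Total = 50 + 1210 + 140 + 385 + 60 = 1845.

1845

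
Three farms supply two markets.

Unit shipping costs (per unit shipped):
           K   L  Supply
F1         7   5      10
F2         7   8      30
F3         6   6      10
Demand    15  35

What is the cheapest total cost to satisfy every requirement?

A cheapest plan:
  F1→L: 10 × 5 = 50
  F2→K: 15 × 7 = 105
  F2→L: 15 × 8 = 120
  F3→L: 10 × 6 = 60
Total = 50 + 105 + 120 + 60 = 335.
(Supply check: F1 ships 10; F2 ships 30; F3 ships 10.)

335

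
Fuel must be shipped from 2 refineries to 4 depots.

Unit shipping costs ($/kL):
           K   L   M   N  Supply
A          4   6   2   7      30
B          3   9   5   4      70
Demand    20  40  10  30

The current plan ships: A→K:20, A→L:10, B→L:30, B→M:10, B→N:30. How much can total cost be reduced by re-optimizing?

Current plan cost = 20·4 + 10·6 + 30·9 + 10·5 + 30·4 = $580.
Optimal plan:
  A to L: 30 kL
  B to K: 20 kL
  B to L: 10 kL
  B to M: 10 kL
  B to N: 30 kL
Optimal cost = $500.
Saving = 580 − 500 = $80.

80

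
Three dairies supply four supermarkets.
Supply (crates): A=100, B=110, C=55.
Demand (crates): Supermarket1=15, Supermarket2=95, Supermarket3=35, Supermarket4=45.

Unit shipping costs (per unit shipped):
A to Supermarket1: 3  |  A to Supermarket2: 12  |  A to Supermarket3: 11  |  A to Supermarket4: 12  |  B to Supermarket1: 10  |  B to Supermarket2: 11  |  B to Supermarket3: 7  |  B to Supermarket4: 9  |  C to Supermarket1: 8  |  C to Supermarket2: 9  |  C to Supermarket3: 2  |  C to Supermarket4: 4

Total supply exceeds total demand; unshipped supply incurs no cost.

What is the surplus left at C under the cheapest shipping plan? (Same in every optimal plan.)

An optimal plan:
  A→Supermarket1: 15 crates
  A→Supermarket2: 10 crates
  B→Supermarket2: 85 crates
  B→Supermarket4: 25 crates
  C→Supermarket3: 35 crates
  C→Supermarket4: 20 crates
Total cost = 1475.
C ships 55 of its 55, leaving 0.

0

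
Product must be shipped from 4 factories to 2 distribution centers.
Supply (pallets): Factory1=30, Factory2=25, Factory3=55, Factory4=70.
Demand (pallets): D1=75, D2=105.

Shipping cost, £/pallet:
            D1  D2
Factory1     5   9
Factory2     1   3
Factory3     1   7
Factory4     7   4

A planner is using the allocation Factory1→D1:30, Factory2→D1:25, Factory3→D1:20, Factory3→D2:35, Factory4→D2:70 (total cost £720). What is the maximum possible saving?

Current plan cost = 30·5 + 25·1 + 20·1 + 35·7 + 70·4 = £720.
Optimal plan:
  Factory1–D1: 20 pallets
  Factory1–D2: 10 pallets
  Factory2–D2: 25 pallets
  Factory3–D1: 55 pallets
  Factory4–D2: 70 pallets
Optimal cost = £600.
Saving = 720 − 600 = £120.

120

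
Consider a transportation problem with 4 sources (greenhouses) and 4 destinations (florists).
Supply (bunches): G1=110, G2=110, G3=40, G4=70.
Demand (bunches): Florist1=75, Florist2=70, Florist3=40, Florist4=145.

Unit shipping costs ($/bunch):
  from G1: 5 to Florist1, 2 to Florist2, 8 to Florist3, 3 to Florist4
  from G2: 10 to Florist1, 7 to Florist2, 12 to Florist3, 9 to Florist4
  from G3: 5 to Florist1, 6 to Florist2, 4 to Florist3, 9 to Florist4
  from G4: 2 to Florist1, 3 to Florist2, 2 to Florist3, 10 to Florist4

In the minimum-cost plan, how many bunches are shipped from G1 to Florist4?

110

Optimal shipments:
  G1->Florist4: 110 bunches
  G2->Florist1: 5 bunches
  G2->Florist2: 70 bunches
  G2->Florist4: 35 bunches
  G3->Florist3: 40 bunches
  G4->Florist1: 70 bunches
Total cost = $1485.
So G1→Florist4 carries 110 bunches.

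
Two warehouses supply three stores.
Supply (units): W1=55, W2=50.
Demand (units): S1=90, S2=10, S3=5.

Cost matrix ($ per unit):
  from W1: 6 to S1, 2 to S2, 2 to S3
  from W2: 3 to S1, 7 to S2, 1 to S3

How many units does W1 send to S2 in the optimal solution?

The minimum-cost plan:
  W1->S1: 40 × $6 = $240
  W1->S2: 10 × $2 = $20
  W1->S3: 5 × $2 = $10
  W2->S1: 50 × $3 = $150
Total cost = $420.
So W1→S2 carries 10 units.

10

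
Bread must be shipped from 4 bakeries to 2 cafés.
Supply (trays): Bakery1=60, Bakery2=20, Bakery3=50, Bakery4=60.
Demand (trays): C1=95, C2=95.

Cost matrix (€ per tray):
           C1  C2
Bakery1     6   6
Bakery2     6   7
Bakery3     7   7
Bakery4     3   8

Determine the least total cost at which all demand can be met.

A cheapest plan:
  Bakery1→C1: 15 × €6 = €90
  Bakery1→C2: 45 × €6 = €270
  Bakery2→C1: 20 × €6 = €120
  Bakery3→C2: 50 × €7 = €350
  Bakery4→C1: 60 × €3 = €180
Total = 90 + 270 + 120 + 350 + 180 = €1010.
(Supply check: Bakery1 ships 60; Bakery2 ships 20; Bakery3 ships 50; Bakery4 ships 60.)

1010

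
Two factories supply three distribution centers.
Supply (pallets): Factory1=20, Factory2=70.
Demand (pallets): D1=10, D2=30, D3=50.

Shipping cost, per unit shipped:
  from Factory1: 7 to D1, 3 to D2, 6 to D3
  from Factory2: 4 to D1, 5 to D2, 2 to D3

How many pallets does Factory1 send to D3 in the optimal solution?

0

Solving gives:
  Factory1→D2: 20 × 3 = 60
  Factory2→D1: 10 × 4 = 40
  Factory2→D2: 10 × 5 = 50
  Factory2→D3: 50 × 2 = 100
Total cost = 250.
The route Factory1→D3 is not used.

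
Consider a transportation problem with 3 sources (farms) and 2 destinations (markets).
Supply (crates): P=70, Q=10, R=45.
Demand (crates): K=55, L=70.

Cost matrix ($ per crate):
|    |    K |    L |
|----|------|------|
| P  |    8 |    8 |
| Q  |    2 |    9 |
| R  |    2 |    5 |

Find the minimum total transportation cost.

A cheapest plan:
  P→L: 70 crates
  Q→K: 10 crates
  R→K: 45 crates
Total cost = $670.
(Supply check: P ships 70; Q ships 10; R ships 45.)

670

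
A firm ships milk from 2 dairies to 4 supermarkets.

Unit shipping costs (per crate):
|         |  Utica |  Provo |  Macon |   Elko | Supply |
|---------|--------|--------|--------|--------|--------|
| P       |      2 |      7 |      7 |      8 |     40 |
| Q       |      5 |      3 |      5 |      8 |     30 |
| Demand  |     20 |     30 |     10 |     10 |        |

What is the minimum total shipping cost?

One minimum-cost allocation:
  P to Utica: 20 × 2 = 40
  P to Macon: 10 × 7 = 70
  P to Elko: 10 × 8 = 80
  Q to Provo: 30 × 3 = 90
Total = 40 + 70 + 80 + 90 = 280.
(Supply check: P ships 40; Q ships 30.)

280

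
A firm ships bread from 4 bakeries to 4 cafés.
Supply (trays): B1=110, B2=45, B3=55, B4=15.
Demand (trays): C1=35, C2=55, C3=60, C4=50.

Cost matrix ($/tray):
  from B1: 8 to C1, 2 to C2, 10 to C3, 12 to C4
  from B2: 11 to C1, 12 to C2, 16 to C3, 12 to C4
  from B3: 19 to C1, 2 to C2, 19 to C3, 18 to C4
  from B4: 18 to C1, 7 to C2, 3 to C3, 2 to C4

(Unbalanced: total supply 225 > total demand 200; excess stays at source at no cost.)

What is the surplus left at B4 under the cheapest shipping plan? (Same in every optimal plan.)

0

An optimal plan:
  B1 to C1: 35 × $8 = $280
  B1 to C2: 15 × $2 = $30
  B1 to C3: 60 × $10 = $600
  B2 to C4: 35 × $12 = $420
  B3 to C2: 40 × $2 = $80
  B4 to C4: 15 × $2 = $30
Total cost = $1440.
B4 ships 15 of its 15, leaving 0.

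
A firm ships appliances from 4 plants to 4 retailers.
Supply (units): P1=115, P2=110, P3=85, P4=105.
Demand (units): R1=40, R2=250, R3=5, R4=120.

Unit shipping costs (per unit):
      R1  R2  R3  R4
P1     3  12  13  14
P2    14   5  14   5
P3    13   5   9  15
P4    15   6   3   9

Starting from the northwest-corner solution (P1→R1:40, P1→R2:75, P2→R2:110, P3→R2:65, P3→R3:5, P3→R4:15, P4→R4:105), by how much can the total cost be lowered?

480

Current plan cost = 40·3 + 75·12 + 110·5 + 65·5 + 5·9 + 15·15 + 105·9 = 3110.
Optimal plan:
  P1->R1: 40 × 3 = 120
  P1->R2: 65 × 12 = 780
  P1->R4: 10 × 14 = 140
  P2->R4: 110 × 5 = 550
  P3->R2: 85 × 5 = 425
  P4->R2: 100 × 6 = 600
  P4->R3: 5 × 3 = 15
Optimal cost = 2630.
Saving = 3110 − 2630 = 480.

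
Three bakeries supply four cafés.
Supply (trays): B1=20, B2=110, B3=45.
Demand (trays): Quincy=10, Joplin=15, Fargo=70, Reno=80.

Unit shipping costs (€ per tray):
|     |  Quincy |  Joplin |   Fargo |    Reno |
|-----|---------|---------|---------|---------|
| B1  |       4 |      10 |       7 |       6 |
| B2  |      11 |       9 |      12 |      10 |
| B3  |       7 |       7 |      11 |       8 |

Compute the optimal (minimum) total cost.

An optimal shipping plan:
  B1→Fargo: 20 trays
  B2→Joplin: 15 trays
  B2→Fargo: 50 trays
  B2→Reno: 45 trays
  B3→Quincy: 10 trays
  B3→Reno: 35 trays
Total cost = €1675.

1675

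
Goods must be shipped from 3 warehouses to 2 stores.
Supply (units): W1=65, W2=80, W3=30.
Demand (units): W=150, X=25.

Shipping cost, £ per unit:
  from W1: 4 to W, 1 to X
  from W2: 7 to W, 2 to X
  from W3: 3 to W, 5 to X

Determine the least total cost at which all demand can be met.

Optimal allocation:
  W1→W: 65 × £4 = £260
  W2→W: 55 × £7 = £385
  W2→X: 25 × £2 = £50
  W3→W: 30 × £3 = £90
Total = 260 + 385 + 50 + 90 = £785.

785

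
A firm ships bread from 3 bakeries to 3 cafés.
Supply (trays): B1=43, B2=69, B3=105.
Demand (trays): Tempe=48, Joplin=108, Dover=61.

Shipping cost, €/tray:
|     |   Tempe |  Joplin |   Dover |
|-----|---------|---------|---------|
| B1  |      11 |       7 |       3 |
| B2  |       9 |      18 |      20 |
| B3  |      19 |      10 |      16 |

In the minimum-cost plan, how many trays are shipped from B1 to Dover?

The minimum-cost plan:
  B1–Dover: 43 × €3 = €129
  B2–Tempe: 48 × €9 = €432
  B2–Joplin: 3 × €18 = €54
  B2–Dover: 18 × €20 = €360
  B3–Joplin: 105 × €10 = €1050
Total cost = €2025.
So B1→Dover carries 43 trays.

43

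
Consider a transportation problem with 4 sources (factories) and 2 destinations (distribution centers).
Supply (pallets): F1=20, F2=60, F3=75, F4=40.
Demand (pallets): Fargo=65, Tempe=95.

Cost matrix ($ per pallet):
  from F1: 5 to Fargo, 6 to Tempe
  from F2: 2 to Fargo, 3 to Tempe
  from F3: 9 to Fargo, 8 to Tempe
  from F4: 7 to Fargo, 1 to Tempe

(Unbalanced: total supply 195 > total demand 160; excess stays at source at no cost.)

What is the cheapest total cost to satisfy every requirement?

Optimal allocation:
  F1→Fargo: 5 × $5 = $25
  F1→Tempe: 15 × $6 = $90
  F2→Fargo: 60 × $2 = $120
  F3→Tempe: 40 × $8 = $320
  F4→Tempe: 40 × $1 = $40
Total = 25 + 90 + 120 + 320 + 40 = $595.
(Supply check: F1 ships 20; F2 ships 60; F3 ships 40; F4 ships 40.)

595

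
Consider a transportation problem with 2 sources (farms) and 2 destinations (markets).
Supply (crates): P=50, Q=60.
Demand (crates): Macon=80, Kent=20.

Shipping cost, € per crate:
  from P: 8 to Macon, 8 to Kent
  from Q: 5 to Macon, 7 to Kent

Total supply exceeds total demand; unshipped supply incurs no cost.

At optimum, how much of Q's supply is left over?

Minimum-cost shipments:
  P->Macon: 20 crates
  P->Kent: 20 crates
  Q->Macon: 60 crates
Total cost = €620.
Q ships 60 of its 60, leaving 0.

0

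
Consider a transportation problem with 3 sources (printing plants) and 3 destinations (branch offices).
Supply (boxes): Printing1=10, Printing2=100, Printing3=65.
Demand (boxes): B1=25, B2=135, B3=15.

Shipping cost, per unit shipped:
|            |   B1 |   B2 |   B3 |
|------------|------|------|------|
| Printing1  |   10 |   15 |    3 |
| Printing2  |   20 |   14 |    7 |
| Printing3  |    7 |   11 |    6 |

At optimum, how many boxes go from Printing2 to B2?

95

The minimum-cost plan:
  Printing1→B3: 10 × 3 = 30
  Printing2→B2: 95 × 14 = 1330
  Printing2→B3: 5 × 7 = 35
  Printing3→B1: 25 × 7 = 175
  Printing3→B2: 40 × 11 = 440
Total cost = 2010.
So Printing2→B2 carries 95 boxes.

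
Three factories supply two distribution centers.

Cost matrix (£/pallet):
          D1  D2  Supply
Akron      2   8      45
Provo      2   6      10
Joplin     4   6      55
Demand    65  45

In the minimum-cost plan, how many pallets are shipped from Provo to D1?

The minimum-cost plan:
  Akron->D1: 45 × £2 = £90
  Provo->D1: 10 × £2 = £20
  Joplin->D1: 10 × £4 = £40
  Joplin->D2: 45 × £6 = £270
Total cost = £420.
So Provo→D1 carries 10 pallets.

10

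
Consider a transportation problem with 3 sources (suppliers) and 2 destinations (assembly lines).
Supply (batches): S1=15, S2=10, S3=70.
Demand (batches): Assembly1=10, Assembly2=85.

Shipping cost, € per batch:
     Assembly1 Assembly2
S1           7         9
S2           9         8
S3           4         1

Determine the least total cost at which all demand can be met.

265

One minimum-cost allocation:
  S1 to Assembly1: 10 batches
  S1 to Assembly2: 5 batches
  S2 to Assembly2: 10 batches
  S3 to Assembly2: 70 batches
Total cost = €265.
(Supply check: S1 ships 15; S2 ships 10; S3 ships 70.)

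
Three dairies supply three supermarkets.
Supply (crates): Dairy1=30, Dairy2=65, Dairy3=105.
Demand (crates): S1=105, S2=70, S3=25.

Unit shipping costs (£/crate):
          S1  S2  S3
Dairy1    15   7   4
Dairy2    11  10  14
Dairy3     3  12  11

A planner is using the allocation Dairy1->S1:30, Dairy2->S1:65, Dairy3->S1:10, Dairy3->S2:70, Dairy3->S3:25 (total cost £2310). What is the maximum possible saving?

Current plan cost = 30·15 + 65·11 + 10·3 + 70·12 + 25·11 = £2310.
Optimal plan:
  Dairy1 to S2: 5 × £7 = £35
  Dairy1 to S3: 25 × £4 = £100
  Dairy2 to S2: 65 × £10 = £650
  Dairy3 to S1: 105 × £3 = £315
Optimal cost = £1100.
Saving = 2310 − 1100 = £1210.

1210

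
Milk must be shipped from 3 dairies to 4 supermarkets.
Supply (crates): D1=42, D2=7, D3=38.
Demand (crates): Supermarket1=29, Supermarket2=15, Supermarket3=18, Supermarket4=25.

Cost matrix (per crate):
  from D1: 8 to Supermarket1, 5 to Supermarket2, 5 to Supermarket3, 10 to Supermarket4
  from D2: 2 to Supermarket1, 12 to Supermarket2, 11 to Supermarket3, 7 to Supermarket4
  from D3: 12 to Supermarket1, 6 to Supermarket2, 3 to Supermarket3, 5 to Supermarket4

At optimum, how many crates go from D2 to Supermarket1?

7

Solving gives:
  D1–Supermarket1: 22 × 8 = 176
  D1–Supermarket2: 15 × 5 = 75
  D1–Supermarket3: 5 × 5 = 25
  D2–Supermarket1: 7 × 2 = 14
  D3–Supermarket3: 13 × 3 = 39
  D3–Supermarket4: 25 × 5 = 125
Total cost = 454.
So D2→Supermarket1 carries 7 crates.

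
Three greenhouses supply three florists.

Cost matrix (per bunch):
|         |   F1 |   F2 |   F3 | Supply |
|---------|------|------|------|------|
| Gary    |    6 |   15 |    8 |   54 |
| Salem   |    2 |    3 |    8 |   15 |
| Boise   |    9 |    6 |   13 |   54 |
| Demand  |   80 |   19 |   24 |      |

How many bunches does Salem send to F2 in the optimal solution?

0

Solving gives:
  Gary–F1: 30 × 6 = 180
  Gary–F3: 24 × 8 = 192
  Salem–F1: 15 × 2 = 30
  Boise–F1: 35 × 9 = 315
  Boise–F2: 19 × 6 = 114
Total cost = 831.
The route Salem→F2 is not used.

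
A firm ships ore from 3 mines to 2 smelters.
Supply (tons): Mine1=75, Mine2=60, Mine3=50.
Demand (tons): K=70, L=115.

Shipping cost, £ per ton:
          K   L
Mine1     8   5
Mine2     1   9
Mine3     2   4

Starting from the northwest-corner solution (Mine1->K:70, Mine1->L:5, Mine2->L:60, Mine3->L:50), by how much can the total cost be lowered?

710

Current plan cost = 70·8 + 5·5 + 60·9 + 50·4 = £1325.
Optimal plan:
  Mine1 to L: 75 × £5 = £375
  Mine2 to K: 60 × £1 = £60
  Mine3 to K: 10 × £2 = £20
  Mine3 to L: 40 × £4 = £160
Optimal cost = £615.
Saving = 1325 − 615 = £710.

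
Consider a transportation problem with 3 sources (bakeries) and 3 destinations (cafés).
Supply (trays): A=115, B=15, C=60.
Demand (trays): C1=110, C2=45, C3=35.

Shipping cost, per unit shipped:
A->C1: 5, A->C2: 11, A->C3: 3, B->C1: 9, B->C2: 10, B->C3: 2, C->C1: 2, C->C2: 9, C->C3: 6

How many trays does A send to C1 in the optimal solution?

Solving gives:
  A→C1: 50 × 5 = 250
  A→C2: 45 × 11 = 495
  A→C3: 20 × 3 = 60
  B→C3: 15 × 2 = 30
  C→C1: 60 × 2 = 120
Total cost = 955.
So A→C1 carries 50 trays.

50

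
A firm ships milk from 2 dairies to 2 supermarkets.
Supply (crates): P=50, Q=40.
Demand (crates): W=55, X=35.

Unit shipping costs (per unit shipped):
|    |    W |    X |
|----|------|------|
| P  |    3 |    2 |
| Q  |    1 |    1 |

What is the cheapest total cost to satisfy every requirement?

A cheapest plan:
  P→W: 15 × 3 = 45
  P→X: 35 × 2 = 70
  Q→W: 40 × 1 = 40
Total = 45 + 70 + 40 = 155.
(Supply check: P ships 50; Q ships 40.)

155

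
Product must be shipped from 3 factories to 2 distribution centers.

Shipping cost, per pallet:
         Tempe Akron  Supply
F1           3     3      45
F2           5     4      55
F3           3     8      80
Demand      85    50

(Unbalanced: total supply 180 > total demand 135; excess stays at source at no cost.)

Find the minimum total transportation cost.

415

Optimal allocation:
  F1→Tempe: 5 pallets
  F1→Akron: 40 pallets
  F2→Akron: 10 pallets
  F3→Tempe: 80 pallets
Total cost = 415.
(Supply check: F1 ships 45; F2 ships 10; F3 ships 80.)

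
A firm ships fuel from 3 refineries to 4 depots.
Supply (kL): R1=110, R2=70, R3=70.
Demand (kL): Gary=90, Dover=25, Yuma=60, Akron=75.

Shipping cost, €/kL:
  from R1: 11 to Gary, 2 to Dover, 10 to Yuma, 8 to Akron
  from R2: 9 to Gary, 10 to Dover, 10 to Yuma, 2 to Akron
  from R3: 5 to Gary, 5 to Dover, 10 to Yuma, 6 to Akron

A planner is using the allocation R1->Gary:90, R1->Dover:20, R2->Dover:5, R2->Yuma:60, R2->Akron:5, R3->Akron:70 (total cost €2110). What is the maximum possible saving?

Current plan cost = 90·11 + 20·2 + 5·10 + 60·10 + 5·2 + 70·6 = €2110.
Optimal plan:
  R1→Gary: 20 kL
  R1→Dover: 25 kL
  R1→Yuma: 60 kL
  R1→Akron: 5 kL
  R2→Akron: 70 kL
  R3→Gary: 70 kL
Optimal cost = €1400.
Saving = 2110 − 1400 = €710.

710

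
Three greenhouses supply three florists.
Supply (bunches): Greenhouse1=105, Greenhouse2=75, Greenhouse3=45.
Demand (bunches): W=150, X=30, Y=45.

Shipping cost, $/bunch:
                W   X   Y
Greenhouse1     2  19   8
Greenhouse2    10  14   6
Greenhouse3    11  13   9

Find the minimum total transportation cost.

Optimal allocation:
  Greenhouse1->W: 105 bunches
  Greenhouse2->W: 30 bunches
  Greenhouse2->Y: 45 bunches
  Greenhouse3->W: 15 bunches
  Greenhouse3->X: 30 bunches
Total cost = $1335.
(Supply check: Greenhouse1 ships 105; Greenhouse2 ships 75; Greenhouse3 ships 45.)

1335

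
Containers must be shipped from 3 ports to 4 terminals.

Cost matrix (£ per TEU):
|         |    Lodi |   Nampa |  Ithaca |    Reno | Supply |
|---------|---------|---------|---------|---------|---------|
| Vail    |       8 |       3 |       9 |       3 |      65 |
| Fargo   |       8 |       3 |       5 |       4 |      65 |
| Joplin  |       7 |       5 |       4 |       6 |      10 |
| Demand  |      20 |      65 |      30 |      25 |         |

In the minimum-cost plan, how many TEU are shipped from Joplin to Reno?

Optimal shipments:
  Vail→Nampa: 40 × £3 = £120
  Vail→Reno: 25 × £3 = £75
  Fargo→Lodi: 20 × £8 = £160
  Fargo→Nampa: 25 × £3 = £75
  Fargo→Ithaca: 20 × £5 = £100
  Joplin→Ithaca: 10 × £4 = £40
Total cost = £570.
The route Joplin→Reno is not used.

0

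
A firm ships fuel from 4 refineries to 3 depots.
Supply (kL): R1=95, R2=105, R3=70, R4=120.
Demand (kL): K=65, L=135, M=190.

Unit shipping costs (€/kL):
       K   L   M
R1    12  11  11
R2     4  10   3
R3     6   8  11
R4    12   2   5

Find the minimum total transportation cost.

2030

An optimal shipping plan:
  R1->L: 10 kL
  R1->M: 85 kL
  R2->M: 105 kL
  R3->K: 65 kL
  R3->L: 5 kL
  R4->L: 120 kL
Total cost = €2030.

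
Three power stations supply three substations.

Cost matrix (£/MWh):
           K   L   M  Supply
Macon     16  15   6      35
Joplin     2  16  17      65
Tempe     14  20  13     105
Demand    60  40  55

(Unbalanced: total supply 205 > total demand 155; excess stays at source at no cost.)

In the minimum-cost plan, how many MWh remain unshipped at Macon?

An optimal plan:
  Macon→M: 35 × £6 = £210
  Joplin→K: 60 × £2 = £120
  Joplin→L: 5 × £16 = £80
  Tempe→L: 35 × £20 = £700
  Tempe→M: 20 × £13 = £260
Total cost = £1370.
Macon ships 35 of its 35, leaving 0.

0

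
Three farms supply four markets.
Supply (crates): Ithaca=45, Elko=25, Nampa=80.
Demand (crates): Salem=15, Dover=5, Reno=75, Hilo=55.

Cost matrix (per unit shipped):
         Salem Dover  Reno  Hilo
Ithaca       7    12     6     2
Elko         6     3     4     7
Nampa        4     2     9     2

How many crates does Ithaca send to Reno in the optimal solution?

45

The minimum-cost plan:
  Ithaca to Reno: 45 × 6 = 270
  Elko to Reno: 25 × 4 = 100
  Nampa to Salem: 15 × 4 = 60
  Nampa to Dover: 5 × 2 = 10
  Nampa to Reno: 5 × 9 = 45
  Nampa to Hilo: 55 × 2 = 110
Total cost = 595.
So Ithaca→Reno carries 45 crates.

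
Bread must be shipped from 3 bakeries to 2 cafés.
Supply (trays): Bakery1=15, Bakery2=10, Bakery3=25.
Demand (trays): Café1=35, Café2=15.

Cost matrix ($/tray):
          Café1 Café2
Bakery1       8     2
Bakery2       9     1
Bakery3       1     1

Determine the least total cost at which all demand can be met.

An optimal shipping plan:
  Bakery1->Café1: 10 × $8 = $80
  Bakery1->Café2: 5 × $2 = $10
  Bakery2->Café2: 10 × $1 = $10
  Bakery3->Café1: 25 × $1 = $25
Total = 80 + 10 + 10 + 25 = $125.

125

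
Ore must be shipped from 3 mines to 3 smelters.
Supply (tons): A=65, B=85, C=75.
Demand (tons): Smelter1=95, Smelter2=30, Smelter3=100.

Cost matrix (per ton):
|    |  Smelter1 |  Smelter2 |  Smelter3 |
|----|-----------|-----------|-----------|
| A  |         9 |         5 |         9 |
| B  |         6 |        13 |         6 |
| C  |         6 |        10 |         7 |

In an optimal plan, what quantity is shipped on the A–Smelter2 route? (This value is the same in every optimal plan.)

Solving gives:
  A→Smelter2: 30 × 5 = 150
  A→Smelter3: 35 × 9 = 315
  B→Smelter1: 20 × 6 = 120
  B→Smelter3: 65 × 6 = 390
  C→Smelter1: 75 × 6 = 450
Total cost = 1425.
So A→Smelter2 carries 30 tons.

30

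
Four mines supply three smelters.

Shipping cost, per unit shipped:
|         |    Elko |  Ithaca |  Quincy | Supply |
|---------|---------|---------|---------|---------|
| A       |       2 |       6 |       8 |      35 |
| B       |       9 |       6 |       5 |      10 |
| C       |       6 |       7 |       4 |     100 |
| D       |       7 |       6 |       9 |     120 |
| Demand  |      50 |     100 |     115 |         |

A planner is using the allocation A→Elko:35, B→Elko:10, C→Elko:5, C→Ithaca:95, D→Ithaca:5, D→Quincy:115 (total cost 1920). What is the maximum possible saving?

Current plan cost = 35·2 + 10·9 + 5·6 + 95·7 + 5·6 + 115·9 = 1920.
Optimal plan:
  A->Elko: 35 × 2 = 70
  B->Quincy: 10 × 5 = 50
  C->Quincy: 100 × 4 = 400
  D->Elko: 15 × 7 = 105
  D->Ithaca: 100 × 6 = 600
  D->Quincy: 5 × 9 = 45
Optimal cost = 1270.
Saving = 1920 − 1270 = 650.

650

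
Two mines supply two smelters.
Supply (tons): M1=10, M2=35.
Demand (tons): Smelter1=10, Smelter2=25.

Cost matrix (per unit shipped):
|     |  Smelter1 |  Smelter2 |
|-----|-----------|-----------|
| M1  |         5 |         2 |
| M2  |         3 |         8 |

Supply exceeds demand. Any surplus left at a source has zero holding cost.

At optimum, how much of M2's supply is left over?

10

Minimum-cost shipments:
  M1 to Smelter2: 10 tons
  M2 to Smelter1: 10 tons
  M2 to Smelter2: 15 tons
Total cost = 170.
M2 ships 25 of its 35, leaving 10.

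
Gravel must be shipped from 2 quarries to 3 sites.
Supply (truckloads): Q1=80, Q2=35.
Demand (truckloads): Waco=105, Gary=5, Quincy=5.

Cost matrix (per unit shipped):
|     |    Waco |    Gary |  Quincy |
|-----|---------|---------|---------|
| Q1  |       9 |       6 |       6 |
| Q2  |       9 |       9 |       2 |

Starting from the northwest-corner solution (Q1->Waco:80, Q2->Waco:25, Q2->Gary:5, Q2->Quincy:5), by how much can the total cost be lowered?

15

Current plan cost = 80·9 + 25·9 + 5·9 + 5·2 = 1000.
Optimal plan:
  Q1→Waco: 75 × 9 = 675
  Q1→Gary: 5 × 6 = 30
  Q2→Waco: 30 × 9 = 270
  Q2→Quincy: 5 × 2 = 10
Optimal cost = 985.
Saving = 1000 − 985 = 15.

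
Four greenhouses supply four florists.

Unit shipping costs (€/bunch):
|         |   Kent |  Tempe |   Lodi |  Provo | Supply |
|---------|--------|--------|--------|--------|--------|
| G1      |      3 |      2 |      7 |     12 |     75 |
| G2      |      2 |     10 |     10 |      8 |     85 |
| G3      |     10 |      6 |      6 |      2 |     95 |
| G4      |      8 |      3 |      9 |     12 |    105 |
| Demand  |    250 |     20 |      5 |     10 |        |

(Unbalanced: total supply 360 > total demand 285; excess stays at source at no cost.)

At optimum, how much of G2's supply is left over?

0

An optimal plan:
  G1 to Kent: 75 × €3 = €225
  G2 to Kent: 85 × €2 = €170
  G3 to Kent: 5 × €10 = €50
  G3 to Lodi: 5 × €6 = €30
  G3 to Provo: 10 × €2 = €20
  G4 to Kent: 85 × €8 = €680
  G4 to Tempe: 20 × €3 = €60
Total cost = €1235.
G2 ships 85 of its 85, leaving 0.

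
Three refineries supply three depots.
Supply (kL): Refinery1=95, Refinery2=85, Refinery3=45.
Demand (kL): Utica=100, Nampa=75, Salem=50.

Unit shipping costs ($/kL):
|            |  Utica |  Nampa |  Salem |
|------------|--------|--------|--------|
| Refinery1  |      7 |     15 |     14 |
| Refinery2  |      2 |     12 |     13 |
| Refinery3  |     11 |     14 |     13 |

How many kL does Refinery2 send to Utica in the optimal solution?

The minimum-cost plan:
  Refinery1->Utica: 15 × $7 = $105
  Refinery1->Nampa: 30 × $15 = $450
  Refinery1->Salem: 50 × $14 = $700
  Refinery2->Utica: 85 × $2 = $170
  Refinery3->Nampa: 45 × $14 = $630
Total cost = $2055.
So Refinery2→Utica carries 85 kL.

85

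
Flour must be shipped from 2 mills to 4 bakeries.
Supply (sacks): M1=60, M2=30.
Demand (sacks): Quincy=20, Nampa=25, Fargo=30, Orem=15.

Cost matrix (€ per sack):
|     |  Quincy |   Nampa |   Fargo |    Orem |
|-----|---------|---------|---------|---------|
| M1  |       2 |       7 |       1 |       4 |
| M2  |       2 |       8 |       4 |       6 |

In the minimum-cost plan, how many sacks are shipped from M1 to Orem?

15

Solving gives:
  M1–Nampa: 15 × €7 = €105
  M1–Fargo: 30 × €1 = €30
  M1–Orem: 15 × €4 = €60
  M2–Quincy: 20 × €2 = €40
  M2–Nampa: 10 × €8 = €80
Total cost = €315.
So M1→Orem carries 15 sacks.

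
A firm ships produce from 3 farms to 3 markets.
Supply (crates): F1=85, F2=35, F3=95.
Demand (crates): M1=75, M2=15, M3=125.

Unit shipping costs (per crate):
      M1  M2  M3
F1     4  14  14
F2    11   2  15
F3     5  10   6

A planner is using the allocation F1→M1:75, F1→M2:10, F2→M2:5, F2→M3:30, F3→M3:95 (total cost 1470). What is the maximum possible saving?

Current plan cost = 75·4 + 10·14 + 5·2 + 30·15 + 95·6 = 1470.
Optimal plan:
  F1→M1: 75 crates
  F1→M3: 10 crates
  F2→M2: 15 crates
  F2→M3: 20 crates
  F3→M3: 95 crates
Optimal cost = 1340.
Saving = 1470 − 1340 = 130.

130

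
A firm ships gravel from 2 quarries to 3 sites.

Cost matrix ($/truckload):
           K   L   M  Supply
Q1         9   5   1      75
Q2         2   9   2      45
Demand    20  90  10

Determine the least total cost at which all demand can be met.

An optimal shipping plan:
  Q1→L: 75 truckloads
  Q2→K: 20 truckloads
  Q2→L: 15 truckloads
  Q2→M: 10 truckloads
Total cost = $570.

570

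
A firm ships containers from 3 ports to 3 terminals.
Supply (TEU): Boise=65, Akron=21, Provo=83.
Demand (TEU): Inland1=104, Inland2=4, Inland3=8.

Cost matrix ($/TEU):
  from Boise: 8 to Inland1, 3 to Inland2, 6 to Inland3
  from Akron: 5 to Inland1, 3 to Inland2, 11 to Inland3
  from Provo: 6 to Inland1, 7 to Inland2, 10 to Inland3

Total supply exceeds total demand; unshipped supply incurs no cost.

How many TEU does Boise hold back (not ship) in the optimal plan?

53

An optimal plan:
  Boise→Inland2: 4 × $3 = $12
  Boise→Inland3: 8 × $6 = $48
  Akron→Inland1: 21 × $5 = $105
  Provo→Inland1: 83 × $6 = $498
Total cost = $663.
Boise ships 12 of its 65, leaving 53.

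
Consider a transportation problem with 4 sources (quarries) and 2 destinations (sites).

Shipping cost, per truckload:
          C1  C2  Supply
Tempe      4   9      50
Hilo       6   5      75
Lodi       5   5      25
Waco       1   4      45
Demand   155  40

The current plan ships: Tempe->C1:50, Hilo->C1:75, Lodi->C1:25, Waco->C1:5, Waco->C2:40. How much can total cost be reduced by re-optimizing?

Current plan cost = 50·4 + 75·6 + 25·5 + 5·1 + 40·4 = 940.
Optimal plan:
  Tempe–C1: 50 × 4 = 200
  Hilo–C1: 35 × 6 = 210
  Hilo–C2: 40 × 5 = 200
  Lodi–C1: 25 × 5 = 125
  Waco–C1: 45 × 1 = 45
Optimal cost = 780.
Saving = 940 − 780 = 160.

160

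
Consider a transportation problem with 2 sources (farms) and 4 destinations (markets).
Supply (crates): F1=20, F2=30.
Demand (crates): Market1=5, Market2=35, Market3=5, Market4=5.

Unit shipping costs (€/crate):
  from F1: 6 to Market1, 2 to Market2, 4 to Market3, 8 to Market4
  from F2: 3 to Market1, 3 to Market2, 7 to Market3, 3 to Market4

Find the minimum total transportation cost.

One minimum-cost allocation:
  F1 to Market2: 15 crates
  F1 to Market3: 5 crates
  F2 to Market1: 5 crates
  F2 to Market2: 20 crates
  F2 to Market4: 5 crates
Total cost = €140.
(Supply check: F1 ships 20; F2 ships 30.)

140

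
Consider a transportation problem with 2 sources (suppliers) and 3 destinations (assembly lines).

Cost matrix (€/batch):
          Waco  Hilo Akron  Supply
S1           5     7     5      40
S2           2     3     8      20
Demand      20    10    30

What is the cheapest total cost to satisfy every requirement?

Optimal allocation:
  S1→Waco: 10 × €5 = €50
  S1→Akron: 30 × €5 = €150
  S2→Waco: 10 × €2 = €20
  S2→Hilo: 10 × €3 = €30
Total = 50 + 150 + 20 + 30 = €250.

250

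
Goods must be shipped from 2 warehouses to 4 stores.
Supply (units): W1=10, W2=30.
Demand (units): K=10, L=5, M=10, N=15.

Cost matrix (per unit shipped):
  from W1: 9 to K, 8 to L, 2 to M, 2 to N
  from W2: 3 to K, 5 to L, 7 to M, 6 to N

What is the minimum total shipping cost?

165

A cheapest plan:
  W1–M: 10 × 2 = 20
  W2–K: 10 × 3 = 30
  W2–L: 5 × 5 = 25
  W2–N: 15 × 6 = 90
Total = 20 + 30 + 25 + 90 = 165.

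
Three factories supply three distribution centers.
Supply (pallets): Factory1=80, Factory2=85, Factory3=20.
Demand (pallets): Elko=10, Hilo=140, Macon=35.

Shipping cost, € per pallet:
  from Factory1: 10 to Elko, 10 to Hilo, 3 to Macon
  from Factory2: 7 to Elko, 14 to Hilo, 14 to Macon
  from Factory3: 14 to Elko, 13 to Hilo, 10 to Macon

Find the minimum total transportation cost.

One minimum-cost allocation:
  Factory1–Hilo: 45 pallets
  Factory1–Macon: 35 pallets
  Factory2–Elko: 10 pallets
  Factory2–Hilo: 75 pallets
  Factory3–Hilo: 20 pallets
Total cost = €1935.

1935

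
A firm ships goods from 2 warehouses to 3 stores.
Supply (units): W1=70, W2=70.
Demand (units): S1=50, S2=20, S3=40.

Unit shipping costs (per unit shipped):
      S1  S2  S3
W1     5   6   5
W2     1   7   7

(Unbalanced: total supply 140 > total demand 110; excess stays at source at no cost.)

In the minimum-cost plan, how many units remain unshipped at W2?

Minimum-cost shipments:
  W1 to S2: 20 × 6 = 120
  W1 to S3: 40 × 5 = 200
  W2 to S1: 50 × 1 = 50
Total cost = 370.
W2 ships 50 of its 70, leaving 20.

20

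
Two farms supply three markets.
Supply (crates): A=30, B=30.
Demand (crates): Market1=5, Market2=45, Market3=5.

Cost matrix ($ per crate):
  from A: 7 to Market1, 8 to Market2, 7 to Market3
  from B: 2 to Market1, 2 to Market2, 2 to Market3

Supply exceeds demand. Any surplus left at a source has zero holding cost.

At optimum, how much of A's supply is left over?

5

An optimal plan:
  A→Market1: 5 × $7 = $35
  A→Market2: 15 × $8 = $120
  A→Market3: 5 × $7 = $35
  B→Market2: 30 × $2 = $60
Total cost = $250.
A ships 25 of its 30, leaving 5.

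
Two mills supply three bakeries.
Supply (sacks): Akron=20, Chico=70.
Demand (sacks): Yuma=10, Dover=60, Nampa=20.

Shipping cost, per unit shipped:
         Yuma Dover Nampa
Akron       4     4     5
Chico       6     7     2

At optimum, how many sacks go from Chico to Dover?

40

Solving gives:
  Akron to Dover: 20 sacks
  Chico to Yuma: 10 sacks
  Chico to Dover: 40 sacks
  Chico to Nampa: 20 sacks
Total cost = 460.
So Chico→Dover carries 40 sacks.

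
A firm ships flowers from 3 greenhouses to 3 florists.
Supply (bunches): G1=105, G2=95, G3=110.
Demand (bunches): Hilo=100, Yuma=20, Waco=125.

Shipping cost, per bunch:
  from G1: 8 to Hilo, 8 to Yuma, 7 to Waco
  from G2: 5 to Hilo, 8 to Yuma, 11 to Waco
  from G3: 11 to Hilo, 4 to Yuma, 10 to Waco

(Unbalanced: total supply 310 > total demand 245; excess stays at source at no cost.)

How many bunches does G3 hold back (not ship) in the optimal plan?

An optimal plan:
  G1–Waco: 105 × 7 = 735
  G2–Hilo: 95 × 5 = 475
  G3–Hilo: 5 × 11 = 55
  G3–Yuma: 20 × 4 = 80
  G3–Waco: 20 × 10 = 200
Total cost = 1545.
G3 ships 45 of its 110, leaving 65.

65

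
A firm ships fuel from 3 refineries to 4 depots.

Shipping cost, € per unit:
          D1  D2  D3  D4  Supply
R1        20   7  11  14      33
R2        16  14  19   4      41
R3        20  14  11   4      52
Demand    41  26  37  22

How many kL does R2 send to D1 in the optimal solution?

41

Optimal shipments:
  R1->D2: 26 × €7 = €182
  R1->D3: 7 × €11 = €77
  R2->D1: 41 × €16 = €656
  R3->D3: 30 × €11 = €330
  R3->D4: 22 × €4 = €88
Total cost = €1333.
So R2→D1 carries 41 kL.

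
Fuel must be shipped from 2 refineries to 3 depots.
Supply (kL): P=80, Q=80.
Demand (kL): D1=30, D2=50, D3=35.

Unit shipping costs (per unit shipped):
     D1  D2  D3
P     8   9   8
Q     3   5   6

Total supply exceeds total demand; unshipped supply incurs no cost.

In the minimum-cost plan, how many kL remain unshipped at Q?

Minimum-cost shipments:
  P->D3: 35 × 8 = 280
  Q->D1: 30 × 3 = 90
  Q->D2: 50 × 5 = 250
Total cost = 620.
Q ships 80 of its 80, leaving 0.

0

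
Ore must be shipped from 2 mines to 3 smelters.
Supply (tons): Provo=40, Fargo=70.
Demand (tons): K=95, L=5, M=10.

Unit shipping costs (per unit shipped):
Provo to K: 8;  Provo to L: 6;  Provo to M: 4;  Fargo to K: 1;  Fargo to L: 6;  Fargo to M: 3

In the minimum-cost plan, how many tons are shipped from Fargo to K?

The minimum-cost plan:
  Provo–K: 25 × 8 = 200
  Provo–L: 5 × 6 = 30
  Provo–M: 10 × 4 = 40
  Fargo–K: 70 × 1 = 70
Total cost = 340.
So Fargo→K carries 70 tons.

70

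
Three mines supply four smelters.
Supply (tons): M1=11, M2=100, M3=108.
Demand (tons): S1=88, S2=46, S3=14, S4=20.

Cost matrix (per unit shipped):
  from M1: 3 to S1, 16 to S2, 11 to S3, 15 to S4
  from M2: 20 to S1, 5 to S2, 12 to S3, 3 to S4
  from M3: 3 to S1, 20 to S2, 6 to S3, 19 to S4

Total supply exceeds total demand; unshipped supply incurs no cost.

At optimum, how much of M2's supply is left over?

An optimal plan:
  M2 to S2: 46 × 5 = 230
  M2 to S4: 20 × 3 = 60
  M3 to S1: 88 × 3 = 264
  M3 to S3: 14 × 6 = 84
Total cost = 638.
M2 ships 66 of its 100, leaving 34.

34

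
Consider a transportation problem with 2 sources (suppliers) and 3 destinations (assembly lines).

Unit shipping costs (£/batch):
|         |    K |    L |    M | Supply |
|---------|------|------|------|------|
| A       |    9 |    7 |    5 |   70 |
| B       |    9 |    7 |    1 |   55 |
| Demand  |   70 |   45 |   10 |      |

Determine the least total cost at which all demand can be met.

955

One minimum-cost allocation:
  A->K: 25 × £9 = £225
  A->L: 45 × £7 = £315
  B->K: 45 × £9 = £405
  B->M: 10 × £1 = £10
Total = 225 + 315 + 405 + 10 = £955.
(Supply check: A ships 70; B ships 55.)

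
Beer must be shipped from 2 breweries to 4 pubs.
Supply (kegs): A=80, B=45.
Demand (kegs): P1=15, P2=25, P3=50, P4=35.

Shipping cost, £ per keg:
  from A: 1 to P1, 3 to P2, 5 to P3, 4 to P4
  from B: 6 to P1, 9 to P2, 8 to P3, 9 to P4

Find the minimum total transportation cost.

One minimum-cost allocation:
  A–P1: 15 kegs
  A–P2: 25 kegs
  A–P3: 5 kegs
  A–P4: 35 kegs
  B–P3: 45 kegs
Total cost = £615.
(Supply check: A ships 80; B ships 45.)

615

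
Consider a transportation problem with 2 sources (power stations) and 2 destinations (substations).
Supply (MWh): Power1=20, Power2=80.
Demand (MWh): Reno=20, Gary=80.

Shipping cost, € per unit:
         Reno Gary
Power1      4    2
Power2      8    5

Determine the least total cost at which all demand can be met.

480

Optimal allocation:
  Power1 to Reno: 20 × €4 = €80
  Power2 to Gary: 80 × €5 = €400
Total = 80 + 400 = €480.
(Supply check: Power1 ships 20; Power2 ships 80.)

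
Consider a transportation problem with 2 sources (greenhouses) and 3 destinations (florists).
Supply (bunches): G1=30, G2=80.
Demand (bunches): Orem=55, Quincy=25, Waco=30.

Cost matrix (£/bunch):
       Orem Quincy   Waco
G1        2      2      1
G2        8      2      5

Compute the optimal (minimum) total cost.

460

A cheapest plan:
  G1 to Orem: 30 bunches
  G2 to Orem: 25 bunches
  G2 to Quincy: 25 bunches
  G2 to Waco: 30 bunches
Total cost = £460.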